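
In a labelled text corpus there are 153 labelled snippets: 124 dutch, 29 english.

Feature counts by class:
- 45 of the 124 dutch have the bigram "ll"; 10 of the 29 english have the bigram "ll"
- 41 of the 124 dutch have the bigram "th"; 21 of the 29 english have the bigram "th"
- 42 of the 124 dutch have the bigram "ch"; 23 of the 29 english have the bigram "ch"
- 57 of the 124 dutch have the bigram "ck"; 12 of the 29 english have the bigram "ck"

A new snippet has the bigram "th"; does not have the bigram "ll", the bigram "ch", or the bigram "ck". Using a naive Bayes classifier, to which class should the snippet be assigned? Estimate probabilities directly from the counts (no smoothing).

dutch

dutch: (124/153) × (79/124) × (41/124) × (82/124) × (67/124) ≈ 0.0610019
english: (29/153) × (19/29) × (21/29) × (6/29) × (17/29) ≈ 0.0109066
Highest score → dutch.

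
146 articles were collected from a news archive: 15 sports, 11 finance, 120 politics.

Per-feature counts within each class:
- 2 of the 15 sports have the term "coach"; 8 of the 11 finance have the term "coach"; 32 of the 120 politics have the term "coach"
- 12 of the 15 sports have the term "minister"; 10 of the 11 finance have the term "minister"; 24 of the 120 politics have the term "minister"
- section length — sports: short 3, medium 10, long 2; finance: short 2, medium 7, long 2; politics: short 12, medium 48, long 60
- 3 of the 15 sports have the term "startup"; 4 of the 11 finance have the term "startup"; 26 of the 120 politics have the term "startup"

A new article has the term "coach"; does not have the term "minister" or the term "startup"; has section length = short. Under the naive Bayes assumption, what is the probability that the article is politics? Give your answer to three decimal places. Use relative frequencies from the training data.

0.931

sports: (15/146) × (2/15) × (3/15) × (3/15) × (12/15) ≈ 0.000438356
finance: (11/146) × (8/11) × (1/11) × (2/11) × (7/11) ≈ 0.000576351
politics: (120/146) × (32/120) × (96/120) × (12/120) × (94/120) ≈ 0.0137352
P(politics | x) = 0.0137352 / 0.014749907 ≈ 0.931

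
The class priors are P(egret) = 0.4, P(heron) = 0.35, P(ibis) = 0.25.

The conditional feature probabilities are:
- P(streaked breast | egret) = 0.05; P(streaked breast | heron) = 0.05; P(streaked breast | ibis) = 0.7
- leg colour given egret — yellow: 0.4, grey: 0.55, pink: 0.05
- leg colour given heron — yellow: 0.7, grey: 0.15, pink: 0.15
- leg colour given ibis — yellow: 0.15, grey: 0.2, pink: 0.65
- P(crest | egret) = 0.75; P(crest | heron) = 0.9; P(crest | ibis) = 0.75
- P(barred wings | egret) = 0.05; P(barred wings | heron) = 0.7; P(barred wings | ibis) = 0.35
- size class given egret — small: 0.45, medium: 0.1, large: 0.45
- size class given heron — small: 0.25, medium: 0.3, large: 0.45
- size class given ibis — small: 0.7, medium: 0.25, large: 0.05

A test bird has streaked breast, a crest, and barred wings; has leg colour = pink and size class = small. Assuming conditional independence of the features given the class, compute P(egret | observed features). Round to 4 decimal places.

egret: 0.4 × 0.05 × 0.05 × 0.75 × 0.05 × 0.45 = 0.000016875
heron: 0.35 × 0.05 × 0.15 × 0.9 × 0.7 × 0.25 = 0.0004134375
ibis: 0.25 × 0.7 × 0.65 × 0.75 × 0.35 × 0.7 = 0.0209015625
P(egret | x) = 0.000016875 / 0.021331875 ≈ 0.0008

0.0008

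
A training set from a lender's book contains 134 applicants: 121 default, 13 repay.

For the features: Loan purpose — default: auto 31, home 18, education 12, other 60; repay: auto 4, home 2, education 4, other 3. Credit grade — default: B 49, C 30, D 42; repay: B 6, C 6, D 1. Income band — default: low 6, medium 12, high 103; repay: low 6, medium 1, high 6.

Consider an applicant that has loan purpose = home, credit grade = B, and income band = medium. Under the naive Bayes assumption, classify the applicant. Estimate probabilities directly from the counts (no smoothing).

default

default: (121/134) × (18/121) × (49/121) × (12/121) ≈ 0.00539479
repay: (13/134) × (2/13) × (6/13) × (1/13) ≈ 0.000529895
Highest score → default.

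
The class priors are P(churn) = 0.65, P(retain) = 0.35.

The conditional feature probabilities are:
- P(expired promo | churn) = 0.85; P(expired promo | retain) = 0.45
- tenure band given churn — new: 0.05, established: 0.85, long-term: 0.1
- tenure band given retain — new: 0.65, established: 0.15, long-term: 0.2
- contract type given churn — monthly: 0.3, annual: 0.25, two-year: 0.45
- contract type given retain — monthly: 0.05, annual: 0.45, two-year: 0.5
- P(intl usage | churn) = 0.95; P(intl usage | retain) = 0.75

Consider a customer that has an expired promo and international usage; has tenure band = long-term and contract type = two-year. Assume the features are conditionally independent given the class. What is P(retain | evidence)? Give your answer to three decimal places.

0.333

churn: 0.65 × 0.85 × 0.1 × 0.45 × 0.95 = 0.023619375
retain: 0.35 × 0.45 × 0.2 × 0.5 × 0.75 = 0.0118125
P(retain | x) = 0.0118125 / 0.035431875 ≈ 0.333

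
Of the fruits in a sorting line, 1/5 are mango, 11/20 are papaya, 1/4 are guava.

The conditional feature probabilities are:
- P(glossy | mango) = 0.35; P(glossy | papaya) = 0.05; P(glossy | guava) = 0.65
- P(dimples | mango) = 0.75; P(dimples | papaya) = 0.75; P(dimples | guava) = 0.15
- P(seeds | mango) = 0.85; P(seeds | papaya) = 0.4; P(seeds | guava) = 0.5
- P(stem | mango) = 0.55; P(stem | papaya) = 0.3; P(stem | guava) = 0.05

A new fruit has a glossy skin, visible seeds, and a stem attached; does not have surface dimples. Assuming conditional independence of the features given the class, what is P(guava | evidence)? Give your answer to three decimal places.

0.277

mango: 0.2 × 0.35 × (1−0.75) × 0.85 × 0.55 = 0.00818125
papaya: 0.55 × 0.05 × (1−0.75) × 0.4 × 0.3 = 0.000825
guava: 0.25 × 0.65 × (1−0.15) × 0.5 × 0.05 = 0.003453125
P(guava | x) = 0.003453125 / 0.012459375 ≈ 0.277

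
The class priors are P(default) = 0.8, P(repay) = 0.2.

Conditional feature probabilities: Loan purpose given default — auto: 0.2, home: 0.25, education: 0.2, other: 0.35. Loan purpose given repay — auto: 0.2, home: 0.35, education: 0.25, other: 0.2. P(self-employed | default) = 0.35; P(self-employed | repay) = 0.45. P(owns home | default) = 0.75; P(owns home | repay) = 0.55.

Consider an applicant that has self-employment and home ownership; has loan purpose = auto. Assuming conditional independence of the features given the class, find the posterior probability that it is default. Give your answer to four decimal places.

default: 0.8 × 0.2 × 0.35 × 0.75 = 0.042
repay: 0.2 × 0.2 × 0.45 × 0.55 = 0.0099
P(default | x) = 0.042 / 0.0519 ≈ 0.8092

0.8092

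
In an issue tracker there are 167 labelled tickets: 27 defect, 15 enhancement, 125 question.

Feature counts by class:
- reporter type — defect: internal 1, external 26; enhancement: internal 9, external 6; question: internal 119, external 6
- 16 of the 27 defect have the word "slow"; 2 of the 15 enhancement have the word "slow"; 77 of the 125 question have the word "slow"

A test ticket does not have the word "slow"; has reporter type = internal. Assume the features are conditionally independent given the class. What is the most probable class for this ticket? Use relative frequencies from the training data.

defect: (27/167) × (1/27) × (11/27) ≈ 0.00243957
enhancement: (15/167) × (9/15) × (13/15) ≈ 0.0467066
question: (125/167) × (119/125) × (48/125) ≈ 0.273629
Highest score → question.

question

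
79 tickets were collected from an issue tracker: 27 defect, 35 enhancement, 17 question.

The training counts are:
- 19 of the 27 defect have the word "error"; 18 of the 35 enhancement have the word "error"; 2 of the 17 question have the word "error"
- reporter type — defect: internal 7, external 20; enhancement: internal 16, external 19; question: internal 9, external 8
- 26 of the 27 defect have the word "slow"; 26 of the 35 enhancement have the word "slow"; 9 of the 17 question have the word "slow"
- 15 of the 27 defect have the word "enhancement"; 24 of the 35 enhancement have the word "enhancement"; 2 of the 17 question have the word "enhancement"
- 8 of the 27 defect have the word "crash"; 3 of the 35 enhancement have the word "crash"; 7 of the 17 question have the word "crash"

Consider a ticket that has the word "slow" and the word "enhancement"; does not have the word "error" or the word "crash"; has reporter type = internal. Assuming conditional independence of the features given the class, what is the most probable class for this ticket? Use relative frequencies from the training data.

defect: (27/79) × (8/27) × (7/27) × (26/27) × (15/27) × (19/27) ≈ 0.0098838
enhancement: (35/79) × (17/35) × (16/35) × (26/35) × (24/35) × (32/35) ≈ 0.0458146
question: (17/79) × (15/17) × (9/17) × (9/17) × (2/17) × (10/17) ≈ 0.00368285
Highest score → enhancement.

enhancement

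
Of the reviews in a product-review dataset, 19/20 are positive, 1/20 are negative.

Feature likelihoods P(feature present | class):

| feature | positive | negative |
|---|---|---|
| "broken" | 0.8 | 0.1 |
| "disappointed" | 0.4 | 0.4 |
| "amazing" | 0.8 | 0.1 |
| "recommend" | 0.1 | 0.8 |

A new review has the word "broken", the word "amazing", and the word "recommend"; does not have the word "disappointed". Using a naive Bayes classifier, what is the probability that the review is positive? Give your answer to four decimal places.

positive: 0.95 × 0.8 × (1−0.4) × 0.8 × 0.1 = 0.03648
negative: 0.05 × 0.1 × (1−0.4) × 0.1 × 0.8 = 0.00024
P(positive | x) = 0.03648 / 0.03672 ≈ 0.9935

0.9935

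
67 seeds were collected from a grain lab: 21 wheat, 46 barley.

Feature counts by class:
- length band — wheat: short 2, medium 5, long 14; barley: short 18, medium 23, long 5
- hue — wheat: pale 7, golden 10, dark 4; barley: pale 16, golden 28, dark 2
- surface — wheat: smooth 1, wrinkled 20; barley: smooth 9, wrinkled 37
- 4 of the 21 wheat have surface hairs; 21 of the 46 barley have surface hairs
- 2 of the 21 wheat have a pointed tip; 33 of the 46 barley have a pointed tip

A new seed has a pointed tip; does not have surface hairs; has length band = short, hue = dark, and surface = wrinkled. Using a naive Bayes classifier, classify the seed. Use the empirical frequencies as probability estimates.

wheat: (21/67) × (2/21) × (4/21) × (20/21) × (17/21) × (2/21) ≈ 0.000417491
barley: (46/67) × (18/46) × (2/46) × (37/46) × (25/46) × (33/46) ≈ 0.00366313
Highest score → barley.

barley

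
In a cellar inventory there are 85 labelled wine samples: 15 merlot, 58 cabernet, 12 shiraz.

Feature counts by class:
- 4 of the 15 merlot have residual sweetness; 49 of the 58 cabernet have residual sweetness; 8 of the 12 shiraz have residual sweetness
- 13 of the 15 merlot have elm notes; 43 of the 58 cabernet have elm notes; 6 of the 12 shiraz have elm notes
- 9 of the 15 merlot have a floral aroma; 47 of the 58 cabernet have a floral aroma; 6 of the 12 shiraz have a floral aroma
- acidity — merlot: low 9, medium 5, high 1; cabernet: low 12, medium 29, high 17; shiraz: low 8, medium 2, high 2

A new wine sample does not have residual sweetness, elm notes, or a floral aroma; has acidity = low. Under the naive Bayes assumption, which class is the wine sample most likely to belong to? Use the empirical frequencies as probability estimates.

merlot: (15/85) × (11/15) × (2/15) × (6/15) × (9/15) ≈ 0.00414118
cabernet: (58/85) × (9/58) × (15/58) × (11/58) × (12/58) ≈ 0.0010745
shiraz: (12/85) × (4/12) × (6/12) × (6/12) × (8/12) ≈ 0.00784314
Highest score → shiraz.

shiraz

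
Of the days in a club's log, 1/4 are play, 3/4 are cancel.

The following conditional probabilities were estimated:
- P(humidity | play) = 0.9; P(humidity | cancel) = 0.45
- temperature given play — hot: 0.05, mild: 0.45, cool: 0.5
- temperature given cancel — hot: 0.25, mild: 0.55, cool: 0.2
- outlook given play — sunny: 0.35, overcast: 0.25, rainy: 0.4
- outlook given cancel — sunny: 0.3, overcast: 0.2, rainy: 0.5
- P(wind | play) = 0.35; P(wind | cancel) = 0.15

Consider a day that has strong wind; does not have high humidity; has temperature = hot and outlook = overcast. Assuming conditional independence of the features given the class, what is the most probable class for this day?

cancel

play: 0.25 × (1−0.9) × 0.05 × 0.25 × 0.35 = 0.000109375
cancel: 0.75 × (1−0.45) × 0.25 × 0.2 × 0.15 = 0.00309375
Highest score → cancel.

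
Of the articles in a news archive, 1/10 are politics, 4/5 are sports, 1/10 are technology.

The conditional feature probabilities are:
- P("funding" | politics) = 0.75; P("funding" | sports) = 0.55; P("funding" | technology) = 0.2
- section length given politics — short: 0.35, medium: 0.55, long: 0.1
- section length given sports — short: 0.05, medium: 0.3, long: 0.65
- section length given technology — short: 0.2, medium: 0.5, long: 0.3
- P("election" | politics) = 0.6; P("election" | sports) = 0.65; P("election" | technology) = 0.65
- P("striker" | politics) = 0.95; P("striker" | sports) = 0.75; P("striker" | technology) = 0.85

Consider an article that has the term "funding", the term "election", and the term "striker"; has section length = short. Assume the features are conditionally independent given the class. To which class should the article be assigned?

politics

politics: 0.1 × 0.75 × 0.35 × 0.6 × 0.95 = 0.0149625
sports: 0.8 × 0.55 × 0.05 × 0.65 × 0.75 = 0.010725
technology: 0.1 × 0.2 × 0.2 × 0.65 × 0.85 = 0.00221
Highest score → politics.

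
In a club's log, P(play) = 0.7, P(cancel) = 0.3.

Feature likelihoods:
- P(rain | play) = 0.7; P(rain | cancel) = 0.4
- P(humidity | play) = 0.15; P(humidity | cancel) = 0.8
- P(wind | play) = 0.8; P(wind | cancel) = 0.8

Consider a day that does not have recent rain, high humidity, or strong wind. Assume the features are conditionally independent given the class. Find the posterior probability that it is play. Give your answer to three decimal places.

play: 0.7 × (1−0.7) × (1−0.15) × (1−0.8) = 0.0357
cancel: 0.3 × (1−0.4) × (1−0.8) × (1−0.8) = 0.0072
P(play | x) = 0.0357 / 0.0429 ≈ 0.832

0.832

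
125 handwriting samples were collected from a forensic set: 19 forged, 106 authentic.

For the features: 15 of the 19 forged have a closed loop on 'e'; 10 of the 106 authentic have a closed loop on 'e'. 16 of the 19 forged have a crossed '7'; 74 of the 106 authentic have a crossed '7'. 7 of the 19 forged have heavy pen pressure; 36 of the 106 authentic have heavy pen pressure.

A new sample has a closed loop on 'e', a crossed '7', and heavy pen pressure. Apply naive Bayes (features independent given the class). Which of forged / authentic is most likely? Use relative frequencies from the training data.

forged: (19/125) × (15/19) × (16/19) × (7/19) ≈ 0.0372299
authentic: (106/125) × (10/106) × (74/106) × (36/106) ≈ 0.0189676
Highest score → forged.

forged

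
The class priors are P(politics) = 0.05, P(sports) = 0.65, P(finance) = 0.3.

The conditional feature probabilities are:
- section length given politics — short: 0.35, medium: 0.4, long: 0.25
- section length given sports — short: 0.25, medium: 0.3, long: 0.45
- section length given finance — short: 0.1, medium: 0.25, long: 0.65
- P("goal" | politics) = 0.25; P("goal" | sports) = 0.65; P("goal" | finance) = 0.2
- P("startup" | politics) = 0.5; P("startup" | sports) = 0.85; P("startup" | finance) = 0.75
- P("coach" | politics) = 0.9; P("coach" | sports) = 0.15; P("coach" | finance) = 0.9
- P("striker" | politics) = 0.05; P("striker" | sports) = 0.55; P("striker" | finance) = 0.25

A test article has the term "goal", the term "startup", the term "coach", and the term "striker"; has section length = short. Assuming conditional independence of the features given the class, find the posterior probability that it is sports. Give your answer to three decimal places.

politics: 0.05 × 0.35 × 0.25 × 0.5 × 0.9 × 0.05 = 0.0000984375
sports: 0.65 × 0.25 × 0.65 × 0.85 × 0.15 × 0.55 = 0.007406953125
finance: 0.3 × 0.1 × 0.2 × 0.75 × 0.9 × 0.25 = 0.0010125
P(sports | x) = 0.007406953125 / 0.008517890625 ≈ 0.870

0.870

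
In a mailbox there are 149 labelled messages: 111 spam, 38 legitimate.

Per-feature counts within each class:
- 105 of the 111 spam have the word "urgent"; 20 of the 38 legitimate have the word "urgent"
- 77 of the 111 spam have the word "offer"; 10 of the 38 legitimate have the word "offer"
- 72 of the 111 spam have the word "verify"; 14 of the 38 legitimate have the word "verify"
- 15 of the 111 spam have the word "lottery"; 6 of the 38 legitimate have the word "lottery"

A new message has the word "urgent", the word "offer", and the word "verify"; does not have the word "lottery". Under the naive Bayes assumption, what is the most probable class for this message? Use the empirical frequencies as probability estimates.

spam

spam: (111/149) × (105/111) × (77/111) × (72/111) × (96/111) ≈ 0.274239
legitimate: (38/149) × (20/38) × (10/38) × (14/38) × (32/38) ≈ 0.010959
Highest score → spam.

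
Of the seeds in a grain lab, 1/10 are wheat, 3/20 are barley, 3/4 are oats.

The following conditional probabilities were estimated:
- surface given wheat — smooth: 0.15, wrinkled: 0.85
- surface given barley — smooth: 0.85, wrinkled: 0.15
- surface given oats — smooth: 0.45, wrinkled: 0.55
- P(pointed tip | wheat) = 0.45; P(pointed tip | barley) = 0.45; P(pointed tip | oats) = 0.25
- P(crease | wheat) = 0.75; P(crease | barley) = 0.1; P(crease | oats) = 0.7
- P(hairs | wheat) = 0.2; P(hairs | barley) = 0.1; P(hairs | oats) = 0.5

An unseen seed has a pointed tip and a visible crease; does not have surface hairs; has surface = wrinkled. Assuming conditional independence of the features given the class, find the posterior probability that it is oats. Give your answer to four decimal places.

wheat: 0.1 × 0.85 × 0.45 × 0.75 × (1−0.2) = 0.02295
barley: 0.15 × 0.15 × 0.45 × 0.1 × (1−0.1) = 0.00091125
oats: 0.75 × 0.55 × 0.25 × 0.7 × (1−0.5) = 0.03609375
P(oats | x) = 0.03609375 / 0.059955 ≈ 0.6020

0.6020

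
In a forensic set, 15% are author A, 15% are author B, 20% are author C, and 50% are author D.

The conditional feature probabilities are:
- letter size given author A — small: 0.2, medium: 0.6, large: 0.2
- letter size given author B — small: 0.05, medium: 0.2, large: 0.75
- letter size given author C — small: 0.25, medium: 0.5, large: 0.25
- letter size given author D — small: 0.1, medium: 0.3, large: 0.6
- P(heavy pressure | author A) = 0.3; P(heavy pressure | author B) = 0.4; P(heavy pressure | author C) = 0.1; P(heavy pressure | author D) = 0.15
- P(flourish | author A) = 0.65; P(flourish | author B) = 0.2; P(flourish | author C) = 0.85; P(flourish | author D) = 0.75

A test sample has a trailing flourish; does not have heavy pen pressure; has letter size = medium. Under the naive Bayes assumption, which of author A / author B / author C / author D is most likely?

author D

author A: 0.15 × 0.6 × (1−0.3) × 0.65 = 0.04095
author B: 0.15 × 0.2 × (1−0.4) × 0.2 = 0.0036
author C: 0.2 × 0.5 × (1−0.1) × 0.85 = 0.0765
author D: 0.5 × 0.3 × (1−0.15) × 0.75 = 0.095625
Highest score → author D.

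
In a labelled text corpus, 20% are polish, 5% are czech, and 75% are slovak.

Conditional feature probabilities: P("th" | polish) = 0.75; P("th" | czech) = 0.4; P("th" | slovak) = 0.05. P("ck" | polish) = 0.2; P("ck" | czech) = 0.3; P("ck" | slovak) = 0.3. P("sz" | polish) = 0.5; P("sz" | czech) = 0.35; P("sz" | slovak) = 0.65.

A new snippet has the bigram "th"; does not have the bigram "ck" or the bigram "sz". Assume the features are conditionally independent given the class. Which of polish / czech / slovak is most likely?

polish: 0.2 × 0.75 × (1−0.2) × (1−0.5) = 0.06
czech: 0.05 × 0.4 × (1−0.3) × (1−0.35) = 0.0091
slovak: 0.75 × 0.05 × (1−0.3) × (1−0.65) = 0.0091875
Highest score → polish.

polish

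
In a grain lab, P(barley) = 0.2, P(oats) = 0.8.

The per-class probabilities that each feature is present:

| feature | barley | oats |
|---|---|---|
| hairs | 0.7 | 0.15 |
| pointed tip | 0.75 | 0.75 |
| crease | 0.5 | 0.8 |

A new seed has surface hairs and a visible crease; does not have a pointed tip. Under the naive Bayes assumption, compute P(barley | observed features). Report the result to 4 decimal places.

0.4217

barley: 0.2 × 0.7 × (1−0.75) × 0.5 = 0.0175
oats: 0.8 × 0.15 × (1−0.75) × 0.8 = 0.024
P(barley | x) = 0.0175 / 0.0415 ≈ 0.4217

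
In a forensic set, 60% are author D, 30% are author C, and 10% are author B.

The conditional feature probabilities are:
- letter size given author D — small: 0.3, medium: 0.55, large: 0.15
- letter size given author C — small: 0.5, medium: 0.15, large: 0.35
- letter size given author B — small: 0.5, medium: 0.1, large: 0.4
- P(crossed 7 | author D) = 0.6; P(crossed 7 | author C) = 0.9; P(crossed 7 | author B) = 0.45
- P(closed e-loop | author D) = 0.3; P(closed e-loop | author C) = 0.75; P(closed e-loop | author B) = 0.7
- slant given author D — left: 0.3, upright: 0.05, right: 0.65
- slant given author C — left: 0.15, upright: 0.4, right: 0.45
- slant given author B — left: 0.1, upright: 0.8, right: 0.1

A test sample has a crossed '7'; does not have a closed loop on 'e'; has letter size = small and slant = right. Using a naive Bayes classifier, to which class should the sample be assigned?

author D

author D: 0.6 × 0.3 × 0.6 × (1−0.3) × 0.65 = 0.04914
author C: 0.3 × 0.5 × 0.9 × (1−0.75) × 0.45 = 0.0151875
author B: 0.1 × 0.5 × 0.45 × (1−0.7) × 0.1 = 0.000675
Highest score → author D.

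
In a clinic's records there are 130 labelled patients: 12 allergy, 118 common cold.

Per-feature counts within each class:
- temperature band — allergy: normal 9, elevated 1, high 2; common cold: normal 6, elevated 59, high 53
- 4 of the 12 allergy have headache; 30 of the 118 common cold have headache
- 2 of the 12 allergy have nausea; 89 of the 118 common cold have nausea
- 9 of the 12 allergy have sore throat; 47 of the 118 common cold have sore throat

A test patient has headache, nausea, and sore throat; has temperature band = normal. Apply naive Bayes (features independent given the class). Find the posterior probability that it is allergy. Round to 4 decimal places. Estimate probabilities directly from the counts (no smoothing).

0.4500

allergy: (12/130) × (9/12) × (4/12) × (2/12) × (9/12) ≈ 0.00288462
common cold: (118/130) × (6/118) × (30/118) × (89/118) × (47/118) ≈ 0.0035251
P(allergy | x) = 0.00288462 / 0.00640972 ≈ 0.4500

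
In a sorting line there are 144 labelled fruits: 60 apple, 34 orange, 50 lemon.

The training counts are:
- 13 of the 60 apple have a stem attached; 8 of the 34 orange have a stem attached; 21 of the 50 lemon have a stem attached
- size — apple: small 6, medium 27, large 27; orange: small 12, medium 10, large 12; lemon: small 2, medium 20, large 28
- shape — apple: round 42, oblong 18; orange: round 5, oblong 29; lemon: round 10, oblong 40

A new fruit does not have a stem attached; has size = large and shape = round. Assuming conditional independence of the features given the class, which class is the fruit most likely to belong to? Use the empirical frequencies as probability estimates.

apple

apple: (60/144) × (47/60) × (27/60) × (42/60) = 0.1028125
orange: (34/144) × (26/34) × (12/34) × (5/34) ≈ 0.0093714
lemon: (50/144) × (29/50) × (28/50) × (10/50) ≈ 0.0225556
Highest score → apple.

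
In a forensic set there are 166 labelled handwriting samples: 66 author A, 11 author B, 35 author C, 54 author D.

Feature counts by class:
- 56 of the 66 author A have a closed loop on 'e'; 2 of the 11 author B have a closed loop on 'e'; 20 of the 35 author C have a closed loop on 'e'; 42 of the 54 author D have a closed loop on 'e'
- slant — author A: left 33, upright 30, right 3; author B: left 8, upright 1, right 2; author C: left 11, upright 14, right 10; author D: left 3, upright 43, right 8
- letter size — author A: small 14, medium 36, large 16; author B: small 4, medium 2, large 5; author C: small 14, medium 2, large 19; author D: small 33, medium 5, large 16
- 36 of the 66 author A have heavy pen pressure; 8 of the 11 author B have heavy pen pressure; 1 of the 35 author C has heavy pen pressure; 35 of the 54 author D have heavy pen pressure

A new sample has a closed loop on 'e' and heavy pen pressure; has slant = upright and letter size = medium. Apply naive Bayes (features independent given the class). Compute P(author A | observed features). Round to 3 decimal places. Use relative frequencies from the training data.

0.787

author A: (66/166) × (56/66) × (30/66) × (36/66) × (36/66) ≈ 0.045622
author B: (11/166) × (2/11) × (1/11) × (2/11) × (8/11) ≈ 0.000144832
author C: (35/166) × (20/35) × (14/35) × (2/35) × (1/35) ≈ 0.0000786821
author D: (54/166) × (42/54) × (43/54) × (5/54) × (35/54) ≈ 0.0120911
P(author A | x) = 0.045622 / 0.0579366141 ≈ 0.787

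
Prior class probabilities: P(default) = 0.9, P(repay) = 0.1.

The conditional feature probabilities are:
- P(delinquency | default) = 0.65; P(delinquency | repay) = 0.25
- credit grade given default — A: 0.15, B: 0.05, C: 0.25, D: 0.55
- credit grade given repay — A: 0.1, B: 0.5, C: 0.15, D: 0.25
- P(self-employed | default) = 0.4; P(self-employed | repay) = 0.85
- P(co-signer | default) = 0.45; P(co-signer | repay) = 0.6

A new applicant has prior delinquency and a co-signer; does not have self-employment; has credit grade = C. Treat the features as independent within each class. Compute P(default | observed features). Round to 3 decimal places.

0.992

default: 0.9 × 0.65 × 0.25 × (1−0.4) × 0.45 = 0.0394875
repay: 0.1 × 0.25 × 0.15 × (1−0.85) × 0.6 = 0.0003375
P(default | x) = 0.0394875 / 0.039825 ≈ 0.992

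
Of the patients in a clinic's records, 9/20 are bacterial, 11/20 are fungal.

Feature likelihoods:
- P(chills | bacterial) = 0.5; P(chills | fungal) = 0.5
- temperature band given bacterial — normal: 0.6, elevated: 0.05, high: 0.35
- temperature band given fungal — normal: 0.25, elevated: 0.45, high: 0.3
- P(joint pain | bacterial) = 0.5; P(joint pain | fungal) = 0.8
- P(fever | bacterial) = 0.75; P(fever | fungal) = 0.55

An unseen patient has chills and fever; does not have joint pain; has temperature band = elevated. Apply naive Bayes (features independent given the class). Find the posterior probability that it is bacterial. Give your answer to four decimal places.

bacterial: 0.45 × 0.5 × 0.05 × (1−0.5) × 0.75 = 0.00421875
fungal: 0.55 × 0.5 × 0.45 × (1−0.8) × 0.55 = 0.0136125
P(bacterial | x) = 0.00421875 / 0.01783125 ≈ 0.2366

0.2366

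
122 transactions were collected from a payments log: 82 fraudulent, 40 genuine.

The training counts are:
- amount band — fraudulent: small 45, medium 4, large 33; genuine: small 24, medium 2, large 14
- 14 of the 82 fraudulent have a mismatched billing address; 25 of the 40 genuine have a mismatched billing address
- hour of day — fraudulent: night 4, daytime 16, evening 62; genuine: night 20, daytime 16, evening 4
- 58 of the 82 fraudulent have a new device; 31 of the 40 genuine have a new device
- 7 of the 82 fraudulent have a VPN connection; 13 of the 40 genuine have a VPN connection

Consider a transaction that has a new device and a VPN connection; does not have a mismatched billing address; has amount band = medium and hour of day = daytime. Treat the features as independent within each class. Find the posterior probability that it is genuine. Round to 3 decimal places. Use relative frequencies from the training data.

0.659

fraudulent: (82/122) × (4/82) × (68/82) × (16/82) × (58/82) × (7/82) ≈ 0.000320332
genuine: (40/122) × (2/40) × (15/40) × (16/40) × (31/40) × (13/40) ≈ 0.000619365
P(genuine | x) = 0.000619365 / 0.000939697 ≈ 0.659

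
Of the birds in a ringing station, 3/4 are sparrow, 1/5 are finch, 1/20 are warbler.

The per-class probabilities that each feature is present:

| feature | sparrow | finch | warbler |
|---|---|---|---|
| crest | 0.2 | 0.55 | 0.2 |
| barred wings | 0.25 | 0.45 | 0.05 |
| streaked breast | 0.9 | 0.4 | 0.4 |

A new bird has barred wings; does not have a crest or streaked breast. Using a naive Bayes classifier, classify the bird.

finch

sparrow: 0.75 × (1−0.2) × 0.25 × (1−0.9) = 0.015
finch: 0.2 × (1−0.55) × 0.45 × (1−0.4) = 0.0243
warbler: 0.05 × (1−0.2) × 0.05 × (1−0.4) = 0.0012
Highest score → finch.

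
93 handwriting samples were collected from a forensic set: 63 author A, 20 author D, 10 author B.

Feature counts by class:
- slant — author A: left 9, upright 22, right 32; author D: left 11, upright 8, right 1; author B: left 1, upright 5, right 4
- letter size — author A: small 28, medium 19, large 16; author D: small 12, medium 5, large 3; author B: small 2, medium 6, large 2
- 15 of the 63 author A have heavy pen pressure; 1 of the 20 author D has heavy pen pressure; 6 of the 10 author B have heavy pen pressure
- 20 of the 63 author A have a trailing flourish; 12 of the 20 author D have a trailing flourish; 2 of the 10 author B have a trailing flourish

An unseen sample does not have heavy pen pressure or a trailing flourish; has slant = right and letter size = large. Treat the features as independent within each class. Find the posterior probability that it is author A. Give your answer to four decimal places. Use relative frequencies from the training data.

0.9310

author A: (63/93) × (32/63) × (16/63) × (48/63) × (43/63) ≈ 0.0454438
author D: (20/93) × (1/20) × (3/20) × (19/20) × (8/20) ≈ 0.000612903
author B: (10/93) × (4/10) × (2/10) × (4/10) × (8/10) ≈ 0.00275269
P(author A | x) = 0.0454438 / 0.048809393 ≈ 0.9310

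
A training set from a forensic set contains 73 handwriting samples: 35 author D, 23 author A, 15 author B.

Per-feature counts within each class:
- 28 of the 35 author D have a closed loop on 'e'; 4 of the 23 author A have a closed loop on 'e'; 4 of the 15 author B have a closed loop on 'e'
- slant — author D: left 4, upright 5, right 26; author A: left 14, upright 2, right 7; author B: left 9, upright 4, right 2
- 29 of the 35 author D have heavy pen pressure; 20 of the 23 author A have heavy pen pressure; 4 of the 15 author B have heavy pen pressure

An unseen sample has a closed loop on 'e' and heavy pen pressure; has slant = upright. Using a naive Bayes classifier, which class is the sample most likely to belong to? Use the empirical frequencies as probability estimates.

author D: (35/73) × (28/35) × (5/35) × (29/35) ≈ 0.0454012
author A: (23/73) × (4/23) × (2/23) × (20/23) ≈ 0.00414325
author B: (15/73) × (4/15) × (4/15) × (4/15) ≈ 0.0038965
Highest score → author D.

author D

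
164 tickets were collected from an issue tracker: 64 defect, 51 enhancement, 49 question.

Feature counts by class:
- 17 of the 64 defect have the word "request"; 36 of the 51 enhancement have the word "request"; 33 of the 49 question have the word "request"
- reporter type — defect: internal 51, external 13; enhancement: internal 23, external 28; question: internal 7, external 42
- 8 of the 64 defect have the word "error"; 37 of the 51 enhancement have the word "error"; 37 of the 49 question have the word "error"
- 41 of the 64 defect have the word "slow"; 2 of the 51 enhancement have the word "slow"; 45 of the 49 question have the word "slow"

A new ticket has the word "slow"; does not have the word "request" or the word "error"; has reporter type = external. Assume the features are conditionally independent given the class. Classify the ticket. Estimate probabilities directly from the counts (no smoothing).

defect: (64/164) × (47/64) × (13/64) × (56/64) × (41/64) = 0.03263092041015625
enhancement: (51/164) × (15/51) × (28/51) × (14/51) × (2/51) ≈ 0.000540571
question: (49/164) × (16/49) × (42/49) × (12/49) × (45/49) ≈ 0.0188075
Highest score → defect.

defect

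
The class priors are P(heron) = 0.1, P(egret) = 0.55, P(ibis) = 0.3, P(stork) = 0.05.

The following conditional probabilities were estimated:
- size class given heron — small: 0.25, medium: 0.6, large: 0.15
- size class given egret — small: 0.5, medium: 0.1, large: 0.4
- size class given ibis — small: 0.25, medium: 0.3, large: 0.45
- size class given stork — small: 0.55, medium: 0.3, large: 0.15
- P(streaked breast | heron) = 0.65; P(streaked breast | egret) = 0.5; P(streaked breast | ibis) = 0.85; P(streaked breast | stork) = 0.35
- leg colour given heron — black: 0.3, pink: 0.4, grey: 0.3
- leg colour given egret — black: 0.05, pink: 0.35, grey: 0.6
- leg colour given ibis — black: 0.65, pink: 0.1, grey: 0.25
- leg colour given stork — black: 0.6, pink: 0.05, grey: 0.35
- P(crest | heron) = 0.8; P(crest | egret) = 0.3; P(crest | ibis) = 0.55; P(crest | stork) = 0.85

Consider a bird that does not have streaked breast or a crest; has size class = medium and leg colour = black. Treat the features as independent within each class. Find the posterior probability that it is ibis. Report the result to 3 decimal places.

0.560

heron: 0.1 × 0.6 × (1−0.65) × 0.3 × (1−0.8) = 0.00126
egret: 0.55 × 0.1 × (1−0.5) × 0.05 × (1−0.3) = 0.0009625
ibis: 0.3 × 0.3 × (1−0.85) × 0.65 × (1−0.55) = 0.00394875
stork: 0.05 × 0.3 × (1−0.35) × 0.6 × (1−0.85) = 0.0008775
P(ibis | x) = 0.00394875 / 0.00704875 ≈ 0.560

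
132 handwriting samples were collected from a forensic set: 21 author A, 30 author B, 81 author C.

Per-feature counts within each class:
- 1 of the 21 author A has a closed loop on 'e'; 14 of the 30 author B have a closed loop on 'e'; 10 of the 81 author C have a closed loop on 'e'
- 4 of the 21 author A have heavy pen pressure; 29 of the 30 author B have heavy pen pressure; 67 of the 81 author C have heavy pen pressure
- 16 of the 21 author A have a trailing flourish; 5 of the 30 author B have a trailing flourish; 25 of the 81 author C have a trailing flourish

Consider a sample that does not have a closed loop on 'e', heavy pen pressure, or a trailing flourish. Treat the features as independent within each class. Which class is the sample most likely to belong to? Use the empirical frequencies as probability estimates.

author C

author A: (21/132) × (20/21) × (17/21) × (5/21) ≈ 0.0292036
author B: (30/132) × (16/30) × (1/30) × (25/30) ≈ 0.003367
author C: (81/132) × (71/81) × (14/81) × (56/81) ≈ 0.0642733
Highest score → author C.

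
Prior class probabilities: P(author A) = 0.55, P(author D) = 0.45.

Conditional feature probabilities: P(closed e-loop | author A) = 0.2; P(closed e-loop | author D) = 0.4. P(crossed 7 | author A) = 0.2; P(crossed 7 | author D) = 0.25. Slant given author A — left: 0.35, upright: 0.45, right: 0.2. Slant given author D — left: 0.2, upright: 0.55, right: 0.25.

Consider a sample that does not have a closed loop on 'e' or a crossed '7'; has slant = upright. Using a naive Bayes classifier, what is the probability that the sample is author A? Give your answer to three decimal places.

author A: 0.55 × (1−0.2) × (1−0.2) × 0.45 = 0.1584
author D: 0.45 × (1−0.4) × (1−0.25) × 0.55 = 0.111375
P(author A | x) = 0.1584 / 0.269775 ≈ 0.587

0.587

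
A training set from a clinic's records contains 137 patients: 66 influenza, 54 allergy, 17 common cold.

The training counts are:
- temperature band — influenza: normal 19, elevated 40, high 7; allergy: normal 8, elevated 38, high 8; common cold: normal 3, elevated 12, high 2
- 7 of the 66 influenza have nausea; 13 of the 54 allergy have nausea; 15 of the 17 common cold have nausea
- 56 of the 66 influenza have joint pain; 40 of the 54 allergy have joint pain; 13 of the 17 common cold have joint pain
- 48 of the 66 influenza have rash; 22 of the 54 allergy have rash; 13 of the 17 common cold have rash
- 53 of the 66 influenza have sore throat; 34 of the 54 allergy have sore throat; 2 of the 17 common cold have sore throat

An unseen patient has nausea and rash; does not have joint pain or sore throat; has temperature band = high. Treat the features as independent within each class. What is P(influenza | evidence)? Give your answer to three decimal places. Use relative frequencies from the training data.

0.043

influenza: (66/137) × (7/66) × (7/66) × (10/66) × (48/66) × (13/66) ≈ 0.000117621
allergy: (54/137) × (8/54) × (13/54) × (14/54) × (22/54) × (20/54) ≈ 0.000549944
common cold: (17/137) × (2/17) × (15/17) × (4/17) × (13/17) × (15/17) ≈ 0.00204503
P(influenza | x) = 0.000117621 / 0.002712595 ≈ 0.043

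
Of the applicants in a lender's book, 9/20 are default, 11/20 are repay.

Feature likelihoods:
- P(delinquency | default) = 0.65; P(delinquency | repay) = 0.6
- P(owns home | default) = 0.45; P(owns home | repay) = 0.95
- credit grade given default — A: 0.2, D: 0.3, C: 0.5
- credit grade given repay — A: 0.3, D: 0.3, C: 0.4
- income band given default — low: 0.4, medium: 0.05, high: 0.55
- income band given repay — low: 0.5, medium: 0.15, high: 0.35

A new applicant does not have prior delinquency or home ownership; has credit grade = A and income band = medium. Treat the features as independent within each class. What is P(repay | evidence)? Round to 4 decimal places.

0.3636

default: 0.45 × (1−0.65) × (1−0.45) × 0.2 × 0.05 = 0.00086625
repay: 0.55 × (1−0.6) × (1−0.95) × 0.3 × 0.15 = 0.000495
P(repay | x) = 0.000495 / 0.00136125 ≈ 0.3636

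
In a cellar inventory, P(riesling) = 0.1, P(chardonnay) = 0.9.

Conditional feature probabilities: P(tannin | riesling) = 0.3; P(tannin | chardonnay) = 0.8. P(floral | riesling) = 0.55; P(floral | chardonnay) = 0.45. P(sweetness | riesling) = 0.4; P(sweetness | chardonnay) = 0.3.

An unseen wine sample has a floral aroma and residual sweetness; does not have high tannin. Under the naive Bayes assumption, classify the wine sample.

chardonnay

riesling: 0.1 × (1−0.3) × 0.55 × 0.4 = 0.0154
chardonnay: 0.9 × (1−0.8) × 0.45 × 0.3 = 0.0243
Highest score → chardonnay.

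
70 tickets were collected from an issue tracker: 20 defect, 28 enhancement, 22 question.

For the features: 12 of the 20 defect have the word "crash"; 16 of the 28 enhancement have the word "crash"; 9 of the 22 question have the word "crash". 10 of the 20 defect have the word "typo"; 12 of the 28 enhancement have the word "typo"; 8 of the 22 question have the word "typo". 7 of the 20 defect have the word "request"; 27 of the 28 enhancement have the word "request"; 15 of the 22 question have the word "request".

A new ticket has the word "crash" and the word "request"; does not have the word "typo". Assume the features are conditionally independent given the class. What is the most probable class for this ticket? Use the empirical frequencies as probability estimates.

defect: (20/70) × (12/20) × (10/20) × (7/20) = 0.03
enhancement: (28/70) × (16/28) × (16/28) × (27/28) ≈ 0.125948
question: (22/70) × (9/22) × (14/22) × (15/22) ≈ 0.0557851
Highest score → enhancement.

enhancement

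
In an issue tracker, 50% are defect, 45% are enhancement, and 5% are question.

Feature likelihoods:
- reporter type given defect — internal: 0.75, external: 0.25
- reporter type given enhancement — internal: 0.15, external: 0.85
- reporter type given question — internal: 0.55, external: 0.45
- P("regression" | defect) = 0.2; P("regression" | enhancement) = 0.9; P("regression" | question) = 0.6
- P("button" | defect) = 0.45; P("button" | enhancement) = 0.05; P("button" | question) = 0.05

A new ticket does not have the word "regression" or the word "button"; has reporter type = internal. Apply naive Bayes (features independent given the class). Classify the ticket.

defect: 0.5 × 0.75 × (1−0.2) × (1−0.45) = 0.165
enhancement: 0.45 × 0.15 × (1−0.9) × (1−0.05) = 0.0064125
question: 0.05 × 0.55 × (1−0.6) × (1−0.05) = 0.01045
Highest score → defect.

defect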